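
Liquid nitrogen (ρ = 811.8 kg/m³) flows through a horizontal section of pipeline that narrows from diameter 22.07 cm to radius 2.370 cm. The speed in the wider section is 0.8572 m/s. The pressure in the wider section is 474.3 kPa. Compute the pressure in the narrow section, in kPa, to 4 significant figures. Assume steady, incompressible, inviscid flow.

334.4 kPa

Continuity gives A₁v₁ = A₂v₂, so v₂ = (382.6 cm²)/(17.65 cm²) × 0.8572 m/s = 18.58 m/s.
With no height change, Bernoulli's equation is P₁ + ½ρv₁² = P₂ + ½ρv₂².
P₂ = P₁ − ½ρ(v₂² − v₁²) = 474300 − ½·811.8·(18.58² − 0.8572²) = 474300 − 139900 = 334400 Pa.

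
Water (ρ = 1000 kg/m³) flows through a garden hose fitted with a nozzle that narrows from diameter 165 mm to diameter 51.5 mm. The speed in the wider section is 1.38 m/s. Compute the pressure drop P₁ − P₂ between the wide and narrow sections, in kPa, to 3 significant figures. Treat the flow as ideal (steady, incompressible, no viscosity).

Continuity gives A₁v₁ = A₂v₂, so v₂ = (214 cm²)/(20.8 cm²) × 1.38 m/s = 14.2 m/s.
The pipe is horizontal, so Bernoulli reduces to P₁ + ½ρv₁² = P₂ + ½ρv₂².
P₁ − P₂ = ½·1000·(14.2² − 1.38²) = ½·1000·199 = 99400 Pa.

ΔP = 99.4 kPa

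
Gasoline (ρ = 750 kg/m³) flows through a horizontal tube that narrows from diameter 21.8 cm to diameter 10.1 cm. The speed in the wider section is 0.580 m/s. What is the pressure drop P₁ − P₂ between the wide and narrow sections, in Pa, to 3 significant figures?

Mass conservation (A₁v₁ = A₂v₂) gives v₂ = 0.580 × 373/80.1 = 2.70 m/s.
Bernoulli (h₁ = h₂): P₁ − P₂ = ½ρ(v₂² − v₁²).
P₁ − P₂ = ½·750·(2.70² − 0.580²) = ½·750·6.96 = 2610 Pa.

ΔP ≈ 2610 Pa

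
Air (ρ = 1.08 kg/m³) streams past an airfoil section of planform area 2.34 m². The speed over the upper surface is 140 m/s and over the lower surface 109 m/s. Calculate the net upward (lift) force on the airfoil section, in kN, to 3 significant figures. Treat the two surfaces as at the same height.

F ≈ 9.75 kN

With equal heights on the two surfaces, Bernoulli gives P_lower − P_upper = ½ρ(v_upper² − v_lower²).
ΔP = ½·1.08·(140² − 109²) = 4170 Pa.
Lift = ΔP · A = 4170 × 2.34 = 9750 N.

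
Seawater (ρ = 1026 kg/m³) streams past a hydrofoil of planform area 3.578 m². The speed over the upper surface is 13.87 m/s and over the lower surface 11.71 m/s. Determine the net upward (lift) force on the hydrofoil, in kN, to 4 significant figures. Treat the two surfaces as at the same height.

101.4 kN

The faster flow above has the lower pressure; Bernoulli (same height) gives ΔP = ½ρ(v_up² − v_low²).
ΔP = ½·1026·(13.87² − 11.71²) = 28340 Pa.
Lift = ΔP · A = 28340 × 3.578 = 101400 N.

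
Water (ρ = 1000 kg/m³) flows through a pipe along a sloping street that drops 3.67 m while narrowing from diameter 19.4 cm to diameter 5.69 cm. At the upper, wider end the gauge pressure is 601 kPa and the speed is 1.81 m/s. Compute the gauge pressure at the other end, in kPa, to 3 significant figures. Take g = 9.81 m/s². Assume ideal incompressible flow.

417 kPa

Mass conservation (A₁v₁ = A₂v₂) gives v₂ = 1.81 × 296/25.4 = 21.0 m/s.
Applying Bernoulli between the two ends and solving for P₂: P₂ = P₁ + ½ρ(v₁² − v₂²) − ρgΔh.
P₂ = 601000 + ½·1000·(1.81² − 21.0²) − 1000·9.81·(−3.67) = 601000 + (-220000) − (-36000) = 417000 Pa.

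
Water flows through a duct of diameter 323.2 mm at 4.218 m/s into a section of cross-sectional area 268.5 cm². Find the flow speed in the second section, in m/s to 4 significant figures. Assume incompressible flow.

Mass conservation (A₁v₁ = A₂v₂) gives v₂ = 4.218 × 820.4/268.5 = 12.89 m/s.

v₂ ≈ 12.89 m/s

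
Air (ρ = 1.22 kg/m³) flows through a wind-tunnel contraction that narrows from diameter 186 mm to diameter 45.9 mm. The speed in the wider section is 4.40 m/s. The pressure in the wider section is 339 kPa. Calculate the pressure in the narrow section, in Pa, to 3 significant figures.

By continuity, v₂ = v₁·A₁/A₂ = 4.40·(272/16.5) = 72.3 m/s.
Along the horizontal streamline, P + ½ρv² is constant.
P₂ = P₁ − ½ρ(v₂² − v₁²) = 339000 − ½·1.22·(72.3² − 4.40²) = 339000 − 3170 = 336000 Pa.

P₂ ≈ 336000 Pa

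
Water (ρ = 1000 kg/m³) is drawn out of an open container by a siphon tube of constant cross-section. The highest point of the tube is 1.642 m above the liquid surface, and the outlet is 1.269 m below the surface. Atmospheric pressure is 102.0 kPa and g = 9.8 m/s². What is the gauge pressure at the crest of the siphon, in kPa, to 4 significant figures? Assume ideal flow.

Bernoulli surface→outlet gives ½v² = g·h_out, so v = √(2·9.8·1.269) = 4.987 m/s.
Continuity keeps v the same throughout the tube; from surface to crest, P_atm + 0 = P_top + ½ρv² + ρg·h_top.
P_top = 102000 − ½·1000·4.987² − 1000·9.8·1.642 = 73470 Pa. So P_gauge = P_top − P_atm = -28530 Pa.

-28.53 kPa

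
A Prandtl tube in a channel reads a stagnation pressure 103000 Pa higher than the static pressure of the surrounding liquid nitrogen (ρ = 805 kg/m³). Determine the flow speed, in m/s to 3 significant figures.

Bernoulli between the free stream and the stagnation point: ½ρv² = P_stag − P_static.
v = √(2ΔP/ρ) = √(2·103000/805) = 16.0 m/s.

v ≈ 16.0 m/s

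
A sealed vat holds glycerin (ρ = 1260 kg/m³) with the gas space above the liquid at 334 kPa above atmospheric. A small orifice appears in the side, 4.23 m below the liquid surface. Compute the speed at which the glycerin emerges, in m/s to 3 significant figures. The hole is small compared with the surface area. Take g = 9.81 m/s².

Take point 1 at the surface (v₁ ≈ 0) and point 2 at the hole (at atmospheric pressure). Bernoulli: P₁ + ρg h = P_atm + ½ρv₂².
With P₁ − P_atm = 334000 Pa, v₂ = √(2gh + 2ΔP/ρ) = √(2·9.81·4.23 + 2·334000/1260) = 24.8 m/s.

24.8 m/s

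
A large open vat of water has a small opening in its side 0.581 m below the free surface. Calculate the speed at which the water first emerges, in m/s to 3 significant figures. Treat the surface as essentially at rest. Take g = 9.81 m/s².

Bernoulli from surface to hole (P equal, v_surface ≈ 0): v = √(2gh) = √(2×9.81×0.581) = 3.38 m/s.

v ≈ 3.38 m/s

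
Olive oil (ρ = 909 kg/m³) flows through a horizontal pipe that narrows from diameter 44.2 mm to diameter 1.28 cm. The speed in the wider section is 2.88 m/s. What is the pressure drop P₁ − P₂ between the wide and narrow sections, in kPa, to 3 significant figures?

The volume flow rate is constant, so v₂ = (A₁/A₂)v₁ = (15.3/1.29)·2.88 = 34.3 m/s.
The pipe is horizontal, so Bernoulli reduces to P₁ + ½ρv₁² = P₂ + ½ρv₂².
P₁ − P₂ = ½·909·(34.3² − 2.88²) = ½·909·1170 = 532000 Pa.

ΔP ≈ 532 kPa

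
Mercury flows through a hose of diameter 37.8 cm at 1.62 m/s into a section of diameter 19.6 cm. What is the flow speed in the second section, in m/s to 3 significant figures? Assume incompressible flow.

Continuity gives A₁v₁ = A₂v₂, so v₂ = (1120 cm²)/(302 cm²) × 1.62 m/s = 6.03 m/s.

v₂ = 6.03 m/s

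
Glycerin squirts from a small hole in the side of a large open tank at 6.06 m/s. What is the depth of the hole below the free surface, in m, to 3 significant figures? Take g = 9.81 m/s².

Inverting v = √(2gh) gives h = v² / 2g.
h = 6.06²/(2·9.81) = 36.7/19.62 = 1.87 m.

1.87 m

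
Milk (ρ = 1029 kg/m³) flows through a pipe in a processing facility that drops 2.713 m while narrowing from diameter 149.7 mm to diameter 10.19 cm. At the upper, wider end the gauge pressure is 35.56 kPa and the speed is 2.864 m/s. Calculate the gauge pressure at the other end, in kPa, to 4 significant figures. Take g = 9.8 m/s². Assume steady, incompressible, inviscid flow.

The volume flow rate is constant, so v₂ = (A₁/A₂)v₁ = (176.0/81.55)·2.864 = 6.181 m/s.
Applying Bernoulli between the two ends and solving for P₂: P₂ = P₁ + ½ρ(v₁² − v₂²) − ρgΔh.
P₂ = 35560 + ½·1029·(2.864² − 6.181²) − 1029·9.8·(−2.713) = 35560 + (-15440) − (-27360) = 47480 Pa.

P₂ ≈ 47.48 kPa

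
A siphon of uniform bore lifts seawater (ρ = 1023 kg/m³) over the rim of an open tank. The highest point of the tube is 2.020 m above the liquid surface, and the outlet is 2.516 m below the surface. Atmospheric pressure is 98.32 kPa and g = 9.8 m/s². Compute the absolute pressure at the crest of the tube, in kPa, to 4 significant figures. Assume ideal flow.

Bernoulli surface→outlet gives ½v² = g·h_out, so v = √(2·9.8·2.516) = 7.022 m/s.
With constant cross-section the crest speed equals v; applying Bernoulli from the surface up to the crest, P_top = P_atm − ½ρv² − ρg·h_top.
P_top = 98320 − ½·1023·7.022² − 1023·9.8·2.020 = 52840 Pa.

P_top ≈ 52.84 kPa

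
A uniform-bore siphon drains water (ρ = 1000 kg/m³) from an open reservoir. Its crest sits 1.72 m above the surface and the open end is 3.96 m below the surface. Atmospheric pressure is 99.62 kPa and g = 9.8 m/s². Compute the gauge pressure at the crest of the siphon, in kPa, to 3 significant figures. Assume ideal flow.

The outlet speed comes from Torricelli: v = √(2g·3.96) = 8.81 m/s.
Continuity keeps v the same throughout the tube; from surface to crest, P_atm + 0 = P_top + ½ρv² + ρg·h_top.
P_top = 99620 − ½·1000·8.81² − 1000·9.8·1.72 = 44000 Pa. So P_gauge = P_top − P_atm = -55700 Pa.

P_gauge ≈ -55.7 kPa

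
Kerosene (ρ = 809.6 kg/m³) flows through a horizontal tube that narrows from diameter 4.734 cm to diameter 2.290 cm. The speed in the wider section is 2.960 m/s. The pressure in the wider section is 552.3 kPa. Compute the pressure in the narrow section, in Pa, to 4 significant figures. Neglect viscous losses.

By continuity, v₂ = v₁·A₁/A₂ = 2.960·(17.60/4.119) = 12.65 m/s.
With no height change, Bernoulli's equation is P₁ + ½ρv₁² = P₂ + ½ρv₂².
P₂ = P₁ − ½ρ(v₂² − v₁²) = 552300 − ½·809.6·(12.65² − 2.960²) = 552300 − 61230 = 491100 Pa.

P₂ ≈ 491100 Pa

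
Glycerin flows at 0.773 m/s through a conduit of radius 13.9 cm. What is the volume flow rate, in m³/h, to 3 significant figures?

Q ≈ 169 m³/h

Q = A·v = 0.0607 m² × 0.773 m/s = 0.0469 m³/s.
Converting: 0.0469 m³/s × 3600 = 169 m³/h.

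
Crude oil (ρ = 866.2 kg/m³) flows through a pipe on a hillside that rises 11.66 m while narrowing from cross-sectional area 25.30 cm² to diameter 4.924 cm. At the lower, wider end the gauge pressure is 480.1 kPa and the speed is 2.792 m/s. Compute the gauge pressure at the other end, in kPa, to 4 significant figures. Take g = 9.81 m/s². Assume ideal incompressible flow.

The volume flow rate is constant, so v₂ = (A₁/A₂)v₁ = (25.30/19.04)·2.792 = 3.709 m/s.
Bernoulli: P₁ + ½ρv₁² + ρg h₁ = P₂ + ½ρv₂² + ρg h₂, so P₂ = P₁ + ½ρ(v₁² − v₂²) − ρg(h₂ − h₁).
P₂ = 480100 + ½·866.2·(2.792² − 3.709²) − 866.2·9.81·(+11.66) = 480100 + (-2583) − (99080) = 378400 Pa.

P₂ ≈ 378.4 kPa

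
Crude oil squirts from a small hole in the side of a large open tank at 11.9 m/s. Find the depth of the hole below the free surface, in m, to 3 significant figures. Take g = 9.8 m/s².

Inverting v = √(2gh) gives h = v² / 2g.
h = 11.9²/(2·9.8) = 142/19.60 = 7.23 m.

h = 7.23 m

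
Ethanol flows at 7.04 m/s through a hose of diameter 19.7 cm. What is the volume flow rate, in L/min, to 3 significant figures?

Q = 12900 L/min

Q = A·v = 0.0305 m² × 7.04 m/s = 0.215 m³/s.
Converting: 0.215 m³/s × 60000 = 12900 L/min.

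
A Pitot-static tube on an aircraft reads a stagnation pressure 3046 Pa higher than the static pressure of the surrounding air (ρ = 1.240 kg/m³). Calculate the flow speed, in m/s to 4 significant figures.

70.09 m/s

The dynamic pressure equals the rise in static pressure at the stagnation point: ΔP = ½ρv².
v = √(2ΔP/ρ) = √(2·3046/1.240) = 70.09 m/s.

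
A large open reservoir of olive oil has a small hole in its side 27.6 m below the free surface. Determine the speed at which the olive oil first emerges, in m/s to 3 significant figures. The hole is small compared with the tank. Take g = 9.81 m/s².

With the surface at rest and both surface and jet at atmospheric pressure, Bernoulli gives ρg h = ½ρv², so v = √(2gh) = √(2·9.81·27.6) = 23.3 m/s.

v ≈ 23.3 m/s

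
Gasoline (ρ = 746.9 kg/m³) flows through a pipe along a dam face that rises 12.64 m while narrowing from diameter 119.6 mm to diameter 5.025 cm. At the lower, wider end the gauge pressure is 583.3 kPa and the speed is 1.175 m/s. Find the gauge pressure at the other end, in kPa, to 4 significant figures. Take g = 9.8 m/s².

Mass conservation (A₁v₁ = A₂v₂) gives v₂ = 1.175 × 112.3/19.83 = 6.656 m/s.
Energy conservation along the streamline gives P₂ = P₁ − ½ρ(v₂² − v₁²) − ρg(h₂ − h₁).
P₂ = 583300 + ½·746.9·(1.175² − 6.656²) − 746.9·9.8·(+12.64) = 583300 + (-16030) − (92520) = 474700 Pa.

P₂ = 474.7 kPa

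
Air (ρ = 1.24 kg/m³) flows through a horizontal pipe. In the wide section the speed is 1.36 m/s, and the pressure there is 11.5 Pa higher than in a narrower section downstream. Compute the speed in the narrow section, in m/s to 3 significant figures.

v₂ ≈ 4.52 m/s

Horizontal Bernoulli: P₁ + ½ρv₁² = P₂ + ½ρv₂², so v₂² = v₁² + 2(P₁ − P₂)/ρ.
v₂ = √(1.36² + 2·11.5/1.24) = √(1.85 + 18.5) = 4.52 m/s.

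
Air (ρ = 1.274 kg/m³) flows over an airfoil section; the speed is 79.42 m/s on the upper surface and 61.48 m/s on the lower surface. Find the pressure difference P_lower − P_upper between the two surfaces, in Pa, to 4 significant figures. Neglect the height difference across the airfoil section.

The pressure is lower where the speed is higher: ΔP = ½ρ(v_up² − v_low²).
ΔP = ½·1.274·(79.42² − 61.48²) = 1610 Pa.

ΔP = 1610 Pa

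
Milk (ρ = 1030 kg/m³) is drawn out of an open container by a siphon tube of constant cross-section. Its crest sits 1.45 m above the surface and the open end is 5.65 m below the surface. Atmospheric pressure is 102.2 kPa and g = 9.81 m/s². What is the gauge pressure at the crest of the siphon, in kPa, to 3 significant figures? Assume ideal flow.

From the surface to the outlet (both open to atmosphere, surface at rest): v = √(2g·h_out) = √(2·9.81·5.65) = 10.5 m/s.
The bore is uniform, so the speed at the crest is the same v. Bernoulli surface→crest: P_atm = P_top + ½ρv² + ρg·h_top.
P_top = 102200 − ½·1030·10.5² − 1030·9.81·1.45 = 30500 Pa. So P_gauge = P_top − P_atm = -71700 Pa.

P_gauge ≈ -71.7 kPa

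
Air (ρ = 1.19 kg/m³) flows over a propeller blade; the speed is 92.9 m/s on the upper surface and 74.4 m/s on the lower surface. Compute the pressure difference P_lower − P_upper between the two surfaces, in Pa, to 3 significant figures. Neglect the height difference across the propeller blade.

ΔP = 1840 Pa

The pressure is lower where the speed is higher: ΔP = ½ρ(v_up² − v_low²).
ΔP = ½·1.19·(92.9² − 74.4²) = 1840 Pa.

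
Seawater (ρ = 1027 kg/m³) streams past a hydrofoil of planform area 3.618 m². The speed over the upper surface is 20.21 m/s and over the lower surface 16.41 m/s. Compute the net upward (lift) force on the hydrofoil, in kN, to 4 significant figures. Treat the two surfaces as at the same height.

The faster flow above has the lower pressure; Bernoulli (same height) gives ΔP = ½ρ(v_up² − v_low²).
ΔP = ½·1027·(20.21² − 16.41²) = 71460 Pa.
Lift = ΔP · A = 71460 × 3.618 = 258500 N.

F = 258.5 kN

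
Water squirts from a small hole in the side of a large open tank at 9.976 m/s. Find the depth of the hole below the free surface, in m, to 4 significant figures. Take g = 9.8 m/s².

h ≈ 5.078 m

For a small hole in a large open tank, ½v² = gh, giving h = v²/(2g).
h = 9.976²/(2·9.8) = 99.52/19.60 = 5.078 m.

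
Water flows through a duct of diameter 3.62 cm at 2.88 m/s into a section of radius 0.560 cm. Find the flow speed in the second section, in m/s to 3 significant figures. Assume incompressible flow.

By continuity, v₂ = v₁·A₁/A₂ = 2.88·(10.3/0.985) = 30.1 m/s.

v₂ ≈ 30.1 m/s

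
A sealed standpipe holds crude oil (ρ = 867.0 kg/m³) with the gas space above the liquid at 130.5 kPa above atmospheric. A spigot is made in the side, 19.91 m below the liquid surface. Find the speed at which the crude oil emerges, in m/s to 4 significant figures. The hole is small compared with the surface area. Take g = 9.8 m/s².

Take point 1 at the surface (v₁ ≈ 0) and point 2 at the hole (at atmospheric pressure). Bernoulli: P₁ + ρg h = P_atm + ½ρv₂².
With P₁ − P_atm = 130500 Pa, v₂ = √(2gh + 2ΔP/ρ) = √(2·9.8·19.91 + 2·130500/867.0) = 26.29 m/s.

v ≈ 26.29 m/s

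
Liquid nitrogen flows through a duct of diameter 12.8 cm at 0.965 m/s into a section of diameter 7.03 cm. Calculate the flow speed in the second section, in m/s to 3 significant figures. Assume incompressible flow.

By continuity, v₂ = v₁·A₁/A₂ = 0.965·(129/38.8) = 3.20 m/s.

v₂ ≈ 3.20 m/s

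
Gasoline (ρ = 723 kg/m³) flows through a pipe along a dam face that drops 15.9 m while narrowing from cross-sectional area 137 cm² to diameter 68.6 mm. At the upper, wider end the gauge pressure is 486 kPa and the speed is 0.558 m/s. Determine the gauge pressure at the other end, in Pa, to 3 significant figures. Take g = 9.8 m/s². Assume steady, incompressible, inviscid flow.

P₂ = 597000 Pa

Continuity gives A₁v₁ = A₂v₂, so v₂ = (137 cm²)/(37.0 cm²) × 0.558 m/s = 2.07 m/s.
Energy conservation along the streamline gives P₂ = P₁ − ½ρ(v₂² − v₁²) − ρg(h₂ − h₁).
P₂ = 486000 + ½·723·(0.558² − 2.07²) − 723·9.8·(−15.9) = 486000 + (-1430) − (-113000) = 597000 Pa.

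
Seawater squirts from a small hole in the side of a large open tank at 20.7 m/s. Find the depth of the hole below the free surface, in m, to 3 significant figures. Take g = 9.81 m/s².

Inverting v = √(2gh) gives h = v² / 2g.
h = 20.7²/(2·9.81) = 428/19.62 = 21.8 m.

h ≈ 21.8 m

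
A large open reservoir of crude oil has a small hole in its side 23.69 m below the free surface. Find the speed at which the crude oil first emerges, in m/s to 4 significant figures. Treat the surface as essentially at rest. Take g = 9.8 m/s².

Bernoulli from surface to hole (P equal, v_surface ≈ 0): v = √(2gh) = √(2×9.8×23.69) = 21.55 m/s.

v ≈ 21.55 m/s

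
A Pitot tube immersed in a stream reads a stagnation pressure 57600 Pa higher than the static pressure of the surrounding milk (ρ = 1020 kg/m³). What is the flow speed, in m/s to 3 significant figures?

Bernoulli between the free stream and the stagnation point: ½ρv² = P_stag − P_static.
v = √(2ΔP/ρ) = √(2·57600/1020) = 10.6 m/s.

v ≈ 10.6 m/s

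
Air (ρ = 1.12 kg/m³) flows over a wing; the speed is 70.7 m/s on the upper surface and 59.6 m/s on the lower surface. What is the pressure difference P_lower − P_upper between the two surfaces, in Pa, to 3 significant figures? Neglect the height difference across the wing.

With negligible Δh, P + ½ρv² is constant, so P_low − P_up = ½ρ(v_up² − v_low²).
ΔP = ½·1.12·(70.7² − 59.6²) = 810 Pa.

ΔP = 810 Pa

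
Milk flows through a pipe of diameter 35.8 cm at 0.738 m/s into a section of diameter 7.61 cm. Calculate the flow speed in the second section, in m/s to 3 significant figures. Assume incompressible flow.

v₂ ≈ 16.3 m/s

Continuity gives A₁v₁ = A₂v₂, so v₂ = (1010 cm²)/(45.5 cm²) × 0.738 m/s = 16.3 m/s.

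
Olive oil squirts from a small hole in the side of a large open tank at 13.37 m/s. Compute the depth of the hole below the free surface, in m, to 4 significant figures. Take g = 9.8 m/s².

h ≈ 9.120 m

For a small hole in a large open tank, ½v² = gh, giving h = v²/(2g).
h = 13.37²/(2·9.8) = 178.8/19.60 = 9.120 m.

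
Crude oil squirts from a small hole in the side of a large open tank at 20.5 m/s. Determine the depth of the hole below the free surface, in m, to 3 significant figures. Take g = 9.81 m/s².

h = 21.4 m

For a small hole in a large open tank, ½v² = gh, giving h = v²/(2g).
h = 20.5²/(2·9.81) = 420/19.62 = 21.4 m.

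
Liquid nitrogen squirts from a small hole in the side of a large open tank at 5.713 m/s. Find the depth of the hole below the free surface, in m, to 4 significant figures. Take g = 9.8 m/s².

h ≈ 1.665 m

Torricelli: v = √(2gh), so h = v²/(2g).
h = 5.713²/(2·9.8) = 32.64/19.60 = 1.665 m.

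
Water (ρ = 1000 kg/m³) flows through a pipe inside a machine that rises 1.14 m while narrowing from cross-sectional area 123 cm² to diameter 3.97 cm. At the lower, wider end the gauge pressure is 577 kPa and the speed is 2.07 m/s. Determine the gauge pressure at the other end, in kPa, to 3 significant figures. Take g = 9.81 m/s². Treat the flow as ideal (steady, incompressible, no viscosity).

P₂ = 356 kPa

Continuity gives A₁v₁ = A₂v₂, so v₂ = (123 cm²)/(12.4 cm²) × 2.07 m/s = 20.6 m/s.
Bernoulli: P₁ + ½ρv₁² + ρg h₁ = P₂ + ½ρv₂² + ρg h₂, so P₂ = P₁ + ½ρ(v₁² − v₂²) − ρg(h₂ − h₁).
P₂ = 577000 + ½·1000·(2.07² − 20.6²) − 1000·9.81·(+1.14) = 577000 + (-209000) − (11200) = 356000 Pa.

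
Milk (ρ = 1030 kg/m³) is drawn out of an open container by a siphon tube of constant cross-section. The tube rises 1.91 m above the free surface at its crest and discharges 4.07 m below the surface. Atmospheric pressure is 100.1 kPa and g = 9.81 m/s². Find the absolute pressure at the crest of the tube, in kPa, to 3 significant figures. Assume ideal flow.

P_top = 39.7 kPa

The outlet speed comes from Torricelli: v = √(2g·4.07) = 8.94 m/s.
With constant cross-section the crest speed equals v; applying Bernoulli from the surface up to the crest, P_top = P_atm − ½ρv² − ρg·h_top.
P_top = 100100 − ½·1030·8.94² − 1030·9.81·1.91 = 39700 Pa.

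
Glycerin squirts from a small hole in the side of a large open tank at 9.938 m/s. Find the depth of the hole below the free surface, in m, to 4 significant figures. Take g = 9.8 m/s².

h ≈ 5.039 m

Inverting v = √(2gh) gives h = v² / 2g.
h = 9.938²/(2·9.8) = 98.76/19.60 = 5.039 m.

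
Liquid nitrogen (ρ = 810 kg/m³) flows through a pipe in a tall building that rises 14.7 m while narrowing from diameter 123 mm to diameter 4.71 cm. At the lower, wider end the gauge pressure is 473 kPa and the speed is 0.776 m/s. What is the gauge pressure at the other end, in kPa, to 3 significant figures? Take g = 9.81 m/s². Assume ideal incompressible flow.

Continuity gives A₁v₁ = A₂v₂, so v₂ = (119 cm²)/(17.4 cm²) × 0.776 m/s = 5.29 m/s.
Energy conservation along the streamline gives P₂ = P₁ − ½ρ(v₂² − v₁²) − ρg(h₂ − h₁).
P₂ = 473000 + ½·810·(0.776² − 5.29²) − 810·9.81·(+14.7) = 473000 + (-11100) − (117000) = 345000 Pa.

P₂ = 345 kPa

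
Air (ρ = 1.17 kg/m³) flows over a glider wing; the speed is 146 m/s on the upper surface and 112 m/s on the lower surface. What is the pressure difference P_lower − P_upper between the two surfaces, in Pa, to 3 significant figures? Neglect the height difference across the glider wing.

With negligible Δh, P + ½ρv² is constant, so P_low − P_up = ½ρ(v_up² − v_low²).
ΔP = ½·1.17·(146² − 112²) = 5130 Pa.

ΔP = 5130 Pa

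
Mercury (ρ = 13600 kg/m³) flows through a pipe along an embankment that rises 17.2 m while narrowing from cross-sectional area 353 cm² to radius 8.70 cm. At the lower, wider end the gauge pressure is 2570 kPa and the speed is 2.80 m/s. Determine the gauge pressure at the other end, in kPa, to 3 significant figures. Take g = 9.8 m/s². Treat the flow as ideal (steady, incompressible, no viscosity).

P₂ ≈ 213 kPa

Mass conservation (A₁v₁ = A₂v₂) gives v₂ = 2.80 × 353/238 = 4.16 m/s.
Applying Bernoulli between the two ends and solving for P₂: P₂ = P₁ + ½ρ(v₁² − v₂²) − ρgΔh.
P₂ = 2570000 + ½·13600·(2.80² − 4.16²) − 13600·9.8·(+17.2) = 2570000 + (-64200) − (2290000) = 213000 Pa.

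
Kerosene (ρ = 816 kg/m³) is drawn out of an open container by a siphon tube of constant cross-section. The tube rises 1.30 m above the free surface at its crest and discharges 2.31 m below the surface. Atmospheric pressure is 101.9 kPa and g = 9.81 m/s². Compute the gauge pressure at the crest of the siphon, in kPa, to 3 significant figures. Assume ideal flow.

From the surface to the outlet (both open to atmosphere, surface at rest): v = √(2g·h_out) = √(2·9.81·2.31) = 6.73 m/s.
Continuity keeps v the same throughout the tube; from surface to crest, P_atm + 0 = P_top + ½ρv² + ρg·h_top.
P_top = 101900 − ½·816·6.73² − 816·9.81·1.30 = 73000 Pa. So P_gauge = P_top − P_atm = -28900 Pa.

P_gauge ≈ -28.9 kPa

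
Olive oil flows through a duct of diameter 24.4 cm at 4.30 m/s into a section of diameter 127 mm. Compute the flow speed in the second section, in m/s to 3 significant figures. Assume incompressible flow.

The volume flow rate is constant, so v₂ = (A₁/A₂)v₁ = (468/127)·4.30 = 15.9 m/s.

15.9 m/s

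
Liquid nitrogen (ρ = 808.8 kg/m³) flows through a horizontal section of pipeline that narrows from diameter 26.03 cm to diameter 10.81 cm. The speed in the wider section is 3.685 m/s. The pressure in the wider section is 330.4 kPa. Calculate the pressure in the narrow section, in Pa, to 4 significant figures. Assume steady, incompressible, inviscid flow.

By continuity, v₂ = v₁·A₁/A₂ = 3.685·(532.2/91.78) = 21.37 m/s.
The pipe is horizontal, so Bernoulli reduces to P₁ + ½ρv₁² = P₂ + ½ρv₂².
P₂ = P₁ − ½ρ(v₂² − v₁²) = 330400 − ½·808.8·(21.37² − 3.685²) = 330400 − 179100 = 151300 Pa.

P₂ ≈ 151300 Pa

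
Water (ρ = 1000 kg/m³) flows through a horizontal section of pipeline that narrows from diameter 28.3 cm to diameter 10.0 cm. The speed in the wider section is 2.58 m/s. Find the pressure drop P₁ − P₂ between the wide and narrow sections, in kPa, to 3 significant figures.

ΔP = 210 kPa

The volume flow rate is constant, so v₂ = (A₁/A₂)v₁ = (629/78.5)·2.58 = 20.7 m/s.
The pipe is horizontal, so Bernoulli reduces to P₁ + ½ρv₁² = P₂ + ½ρv₂².
P₁ − P₂ = ½·1000·(20.7² − 2.58²) = ½·1000·420 = 210000 Pa.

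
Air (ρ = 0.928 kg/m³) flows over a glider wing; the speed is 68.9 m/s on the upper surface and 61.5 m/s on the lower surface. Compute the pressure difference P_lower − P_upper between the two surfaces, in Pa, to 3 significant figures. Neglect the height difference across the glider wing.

ΔP ≈ 448 Pa

The pressure is lower where the speed is higher: ΔP = ½ρ(v_up² − v_low²).
ΔP = ½·0.928·(68.9² − 61.5²) = 448 Pa.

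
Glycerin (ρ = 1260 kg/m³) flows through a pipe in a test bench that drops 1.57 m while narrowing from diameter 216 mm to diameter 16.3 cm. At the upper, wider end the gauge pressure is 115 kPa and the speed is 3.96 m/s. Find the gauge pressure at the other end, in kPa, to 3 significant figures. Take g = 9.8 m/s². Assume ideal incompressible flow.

By continuity, v₂ = v₁·A₁/A₂ = 3.96·(366/209) = 6.95 m/s.
Energy conservation along the streamline gives P₂ = P₁ − ½ρ(v₂² − v₁²) − ρg(h₂ − h₁).
P₂ = 115000 + ½·1260·(3.96² − 6.95²) − 1260·9.8·(−1.57) = 115000 + (-20600) − (-19400) = 114000 Pa.

P₂ = 114 kPa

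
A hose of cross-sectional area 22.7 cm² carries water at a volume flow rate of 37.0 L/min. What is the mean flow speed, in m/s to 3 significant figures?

v ≈ 0.272 m/s

Q = 37.0 L/min = 0.000617 m³/s.
v = Q/A = 0.000617 / 0.00227 = 0.272 m/s.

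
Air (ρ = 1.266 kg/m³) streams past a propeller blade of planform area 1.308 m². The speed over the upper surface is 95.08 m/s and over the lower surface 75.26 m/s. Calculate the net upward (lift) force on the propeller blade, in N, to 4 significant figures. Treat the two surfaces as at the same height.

F ≈ 2795 N

The faster flow above has the lower pressure; Bernoulli (same height) gives ΔP = ½ρ(v_up² − v_low²).
ΔP = ½·1.266·(95.08² − 75.26²) = 2137 Pa.
Lift = ΔP · A = 2137 × 1.308 = 2795 N.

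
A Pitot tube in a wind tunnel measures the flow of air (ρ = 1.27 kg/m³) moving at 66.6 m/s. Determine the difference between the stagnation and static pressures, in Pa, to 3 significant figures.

At the stagnation point the flow is brought to rest, so Bernoulli gives P_stag − P_static = ½ρv².
ΔP = ½·1.27·66.6² = 2820 Pa.

ΔP = 2820 Pa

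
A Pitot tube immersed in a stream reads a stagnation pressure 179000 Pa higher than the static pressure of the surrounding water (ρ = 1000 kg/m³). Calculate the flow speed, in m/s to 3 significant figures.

v ≈ 18.9 m/s

Bernoulli between the free stream and the stagnation point: ½ρv² = P_stag − P_static.
v = √(2ΔP/ρ) = √(2·179000/1000) = 18.9 m/s.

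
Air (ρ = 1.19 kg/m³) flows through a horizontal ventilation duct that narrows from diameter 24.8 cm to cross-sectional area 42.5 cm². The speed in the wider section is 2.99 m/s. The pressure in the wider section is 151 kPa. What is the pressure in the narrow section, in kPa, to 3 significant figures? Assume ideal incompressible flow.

P₂ = 150 kPa

The volume flow rate is constant, so v₂ = (A₁/A₂)v₁ = (483/42.5)·2.99 = 34.0 m/s.
With no height change, Bernoulli's equation is P₁ + ½ρv₁² = P₂ + ½ρv₂².
P₂ = P₁ − ½ρ(v₂² − v₁²) = 151000 − ½·1.19·(34.0² − 2.99²) = 151000 − 682 = 150000 Pa.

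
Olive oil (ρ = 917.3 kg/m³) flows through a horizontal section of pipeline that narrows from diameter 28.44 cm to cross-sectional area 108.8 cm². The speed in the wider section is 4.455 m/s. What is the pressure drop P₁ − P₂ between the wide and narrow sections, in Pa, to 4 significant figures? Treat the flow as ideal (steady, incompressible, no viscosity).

ΔP = 301200 Pa

Mass conservation (A₁v₁ = A₂v₂) gives v₂ = 4.455 × 635.3/108.8 = 26.01 m/s.
The pipe is horizontal, so Bernoulli reduces to P₁ + ½ρv₁² = P₂ + ½ρv₂².
P₁ − P₂ = ½·917.3·(26.01² − 4.455²) = ½·917.3·656.8 = 301200 Pa.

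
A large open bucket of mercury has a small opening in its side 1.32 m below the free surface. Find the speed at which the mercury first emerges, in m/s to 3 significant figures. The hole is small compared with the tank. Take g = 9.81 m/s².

Bernoulli from surface to hole (P equal, v_surface ≈ 0): v = √(2gh) = √(2×9.81×1.32) = 5.09 m/s.

5.09 m/s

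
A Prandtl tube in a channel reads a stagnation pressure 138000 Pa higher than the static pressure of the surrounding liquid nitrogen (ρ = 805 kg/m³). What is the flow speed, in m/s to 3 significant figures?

v ≈ 18.5 m/s

At the stagnation point the flow is brought to rest, so Bernoulli gives P_stag − P_static = ½ρv².
v = √(2ΔP/ρ) = √(2·138000/805) = 18.5 m/s.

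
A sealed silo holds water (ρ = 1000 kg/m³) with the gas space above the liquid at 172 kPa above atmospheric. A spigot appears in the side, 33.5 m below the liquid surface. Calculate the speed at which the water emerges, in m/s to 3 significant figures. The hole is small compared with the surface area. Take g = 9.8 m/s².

Take point 1 at the surface (v₁ ≈ 0) and point 2 at the hole (at atmospheric pressure). Bernoulli: P₁ + ρg h = P_atm + ½ρv₂².
With P₁ − P_atm = 172000 Pa, v₂ = √(2gh + 2ΔP/ρ) = √(2·9.8·33.5 + 2·172000/1000) = 31.6 m/s.

v = 31.6 m/s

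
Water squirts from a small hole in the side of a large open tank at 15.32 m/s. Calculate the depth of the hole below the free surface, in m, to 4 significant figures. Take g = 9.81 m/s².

h ≈ 11.96 m

Inverting v = √(2gh) gives h = v² / 2g.
h = 15.32²/(2·9.81) = 234.7/19.62 = 11.96 m.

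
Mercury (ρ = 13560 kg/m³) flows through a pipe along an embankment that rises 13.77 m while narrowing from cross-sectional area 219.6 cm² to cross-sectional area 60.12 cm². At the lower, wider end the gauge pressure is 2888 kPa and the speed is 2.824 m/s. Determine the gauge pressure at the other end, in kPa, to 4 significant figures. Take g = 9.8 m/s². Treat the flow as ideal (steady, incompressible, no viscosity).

By continuity, v₂ = v₁·A₁/A₂ = 2.824·(219.6/60.12) = 10.32 m/s.
Energy conservation along the streamline gives P₂ = P₁ − ½ρ(v₂² − v₁²) − ρg(h₂ − h₁).
P₂ = 2888000 + ½·13560·(2.824² − 10.32²) − 13560·9.8·(+13.77) = 2888000 + (-667300) − (1830000) = 390800 Pa.

P₂ = 390.8 kPa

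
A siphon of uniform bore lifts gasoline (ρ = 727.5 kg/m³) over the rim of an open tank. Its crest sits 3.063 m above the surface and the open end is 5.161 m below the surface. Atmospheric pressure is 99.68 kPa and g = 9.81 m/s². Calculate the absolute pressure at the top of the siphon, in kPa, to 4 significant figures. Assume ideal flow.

Bernoulli surface→outlet gives ½v² = g·h_out, so v = √(2·9.81·5.161) = 10.06 m/s.
With constant cross-section the crest speed equals v; applying Bernoulli from the surface up to the crest, P_top = P_atm − ½ρv² − ρg·h_top.
P_top = 99680 − ½·727.5·10.06² − 727.5·9.81·3.063 = 40990 Pa.

P_top ≈ 40.99 kPa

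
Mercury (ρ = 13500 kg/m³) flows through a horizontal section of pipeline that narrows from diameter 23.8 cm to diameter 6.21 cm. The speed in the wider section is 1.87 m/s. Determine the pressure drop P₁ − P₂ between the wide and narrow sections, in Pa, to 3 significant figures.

ΔP ≈ 5070000 Pa

By continuity, v₂ = v₁·A₁/A₂ = 1.87·(445/30.3) = 27.5 m/s.
The pipe is horizontal, so Bernoulli reduces to P₁ + ½ρv₁² = P₂ + ½ρv₂².
P₁ − P₂ = ½·13500·(27.5² − 1.87²) = ½·13500·751 = 5070000 Pa.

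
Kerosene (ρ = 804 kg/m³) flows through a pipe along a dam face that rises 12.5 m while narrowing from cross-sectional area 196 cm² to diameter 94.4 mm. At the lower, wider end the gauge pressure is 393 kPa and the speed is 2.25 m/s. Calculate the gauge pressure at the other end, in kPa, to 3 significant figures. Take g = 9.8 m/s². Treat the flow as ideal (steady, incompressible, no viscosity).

P₂ ≈ 281 kPa

By continuity, v₂ = v₁·A₁/A₂ = 2.25·(196/70.0) = 6.30 m/s.
Applying Bernoulli between the two ends and solving for P₂: P₂ = P₁ + ½ρ(v₁² − v₂²) − ρgΔh.
P₂ = 393000 + ½·804·(2.25² − 6.30²) − 804·9.8·(+12.5) = 393000 + (-13900) − (98500) = 281000 Pa.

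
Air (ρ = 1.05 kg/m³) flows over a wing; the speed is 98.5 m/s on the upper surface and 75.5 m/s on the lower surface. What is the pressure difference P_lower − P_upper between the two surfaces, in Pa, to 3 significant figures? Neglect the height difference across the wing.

ΔP = 2100 Pa

With negligible Δh, P + ½ρv² is constant, so P_low − P_up = ½ρ(v_up² − v_low²).
ΔP = ½·1.05·(98.5² − 75.5²) = 2100 Pa.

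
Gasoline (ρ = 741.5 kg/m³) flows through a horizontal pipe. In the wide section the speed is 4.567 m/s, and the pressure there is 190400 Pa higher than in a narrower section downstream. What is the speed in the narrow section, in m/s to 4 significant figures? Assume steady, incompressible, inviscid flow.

v₂ = 23.12 m/s

Horizontal Bernoulli: P₁ + ½ρv₁² = P₂ + ½ρv₂², so v₂² = v₁² + 2(P₁ − P₂)/ρ.
v₂ = √(4.567² + 2·190400/741.5) = √(20.86 + 513.6) = 23.12 m/s.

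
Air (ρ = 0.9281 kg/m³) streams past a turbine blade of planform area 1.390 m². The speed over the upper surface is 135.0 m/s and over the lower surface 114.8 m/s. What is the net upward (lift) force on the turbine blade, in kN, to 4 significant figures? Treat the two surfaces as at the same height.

The faster flow above has the lower pressure; Bernoulli (same height) gives ΔP = ½ρ(v_up² − v_low²).
ΔP = ½·0.9281·(135.0² − 114.8²) = 2342 Pa.
Lift = ΔP · A = 2342 × 1.390 = 3255 N.

F ≈ 3.255 kN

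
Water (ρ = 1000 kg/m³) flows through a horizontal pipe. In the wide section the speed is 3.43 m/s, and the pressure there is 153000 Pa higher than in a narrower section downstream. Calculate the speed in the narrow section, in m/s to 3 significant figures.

Along the level pipe P + ½ρv² is conserved, hence v₂² = v₁² + 2(P₁ − P₂)/ρ.
v₂ = √(3.43² + 2·153000/1000) = √(11.8 + 306) = 17.8 m/s.

v₂ ≈ 17.8 m/s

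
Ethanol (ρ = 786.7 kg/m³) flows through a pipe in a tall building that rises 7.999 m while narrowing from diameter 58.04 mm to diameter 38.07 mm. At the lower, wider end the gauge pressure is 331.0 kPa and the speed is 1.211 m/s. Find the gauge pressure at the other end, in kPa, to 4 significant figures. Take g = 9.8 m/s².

The volume flow rate is constant, so v₂ = (A₁/A₂)v₁ = (26.46/11.38)·1.211 = 2.815 m/s.
Applying Bernoulli between the two ends and solving for P₂: P₂ = P₁ + ½ρ(v₁² − v₂²) − ρgΔh.
P₂ = 331000 + ½·786.7·(1.211² − 2.815²) − 786.7·9.8·(+7.999) = 331000 + (-2539) − (61670) = 266800 Pa.

P₂ ≈ 266.8 kPa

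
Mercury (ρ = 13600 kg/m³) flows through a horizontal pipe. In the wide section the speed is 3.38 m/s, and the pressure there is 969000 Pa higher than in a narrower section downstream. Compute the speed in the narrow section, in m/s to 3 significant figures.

12.4 m/s

With h₁ = h₂, rearranging Bernoulli gives v₂ = √(v₁² + 2ΔP/ρ).
v₂ = √(3.38² + 2·969000/13600) = √(11.4 + 142) = 12.4 m/s.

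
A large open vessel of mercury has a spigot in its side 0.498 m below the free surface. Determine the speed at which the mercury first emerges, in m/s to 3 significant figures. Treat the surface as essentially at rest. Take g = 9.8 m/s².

Bernoulli from surface to hole (P equal, v_surface ≈ 0): v = √(2gh) = √(2×9.8×0.498) = 3.12 m/s.

v = 3.12 m/s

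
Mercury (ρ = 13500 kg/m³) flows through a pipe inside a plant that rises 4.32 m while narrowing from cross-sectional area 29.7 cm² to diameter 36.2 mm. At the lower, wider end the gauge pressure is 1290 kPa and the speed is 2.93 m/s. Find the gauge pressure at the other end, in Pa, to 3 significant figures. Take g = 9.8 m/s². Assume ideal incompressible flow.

The volume flow rate is constant, so v₂ = (A₁/A₂)v₁ = (29.7/10.3)·2.93 = 8.46 m/s.
Applying Bernoulli between the two ends and solving for P₂: P₂ = P₁ + ½ρ(v₁² − v₂²) − ρgΔh.
P₂ = 1290000 + ½·13500·(2.93² − 8.46²) − 13500·9.8·(+4.32) = 1290000 + (-425000) − (572000) = 294000 Pa.

P₂ = 294000 Pa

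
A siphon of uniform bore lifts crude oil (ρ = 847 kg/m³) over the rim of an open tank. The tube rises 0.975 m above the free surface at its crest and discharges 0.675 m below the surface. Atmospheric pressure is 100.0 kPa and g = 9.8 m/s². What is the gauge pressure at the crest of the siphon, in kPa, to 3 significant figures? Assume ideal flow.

The outlet speed comes from Torricelli: v = √(2g·0.675) = 3.64 m/s.
With constant cross-section the crest speed equals v; applying Bernoulli from the surface up to the crest, P_top = P_atm − ½ρv² − ρg·h_top.
P_top = 100000 − ½·847·3.64² − 847·9.8·0.975 = 86300 Pa. So P_gauge = P_top − P_atm = -13700 Pa.

P_gauge ≈ -13.7 kPa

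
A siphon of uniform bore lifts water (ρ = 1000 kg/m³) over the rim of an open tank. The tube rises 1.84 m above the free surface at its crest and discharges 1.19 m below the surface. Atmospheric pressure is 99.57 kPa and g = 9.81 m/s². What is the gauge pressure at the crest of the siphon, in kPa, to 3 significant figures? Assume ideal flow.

-29.7 kPa

Bernoulli surface→outlet gives ½v² = g·h_out, so v = √(2·9.81·1.19) = 4.83 m/s.
With constant cross-section the crest speed equals v; applying Bernoulli from the surface up to the crest, P_top = P_atm − ½ρv² − ρg·h_top.
P_top = 99570 − ½·1000·4.83² − 1000·9.81·1.84 = 69800 Pa. So P_gauge = P_top − P_atm = -29700 Pa.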